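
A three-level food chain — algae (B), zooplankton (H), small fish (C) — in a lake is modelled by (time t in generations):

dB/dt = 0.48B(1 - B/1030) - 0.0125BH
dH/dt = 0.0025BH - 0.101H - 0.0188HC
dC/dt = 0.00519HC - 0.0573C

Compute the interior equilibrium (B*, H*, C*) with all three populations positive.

From dC/dt = 0: 0.00519H* = 0.0573, so H* = 11.
From dB/dt = 0: 0.48(1 - B*/1030) = 0.0125·11, giving B* = 1030·(1 - 0.288) = 734.
From dH/dt = 0: 0.0025·734 - 0.101 = 0.0188C*, so C* = 1.73/0.0188 = 92.2.

B* ≈ 734, H* ≈ 11, C* ≈ 92.2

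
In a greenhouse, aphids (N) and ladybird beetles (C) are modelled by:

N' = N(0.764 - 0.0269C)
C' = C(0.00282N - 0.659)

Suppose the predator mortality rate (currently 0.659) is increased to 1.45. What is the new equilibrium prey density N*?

At the interior fixed point, setting dC/dt = 0 with C > 0 fixes N* = (predator death rate)/(NC coefficient) — independent of the other coefficients.
With the change, N* = 1.45/0.00282 = 514; it rises from 234.

N* ≈ 514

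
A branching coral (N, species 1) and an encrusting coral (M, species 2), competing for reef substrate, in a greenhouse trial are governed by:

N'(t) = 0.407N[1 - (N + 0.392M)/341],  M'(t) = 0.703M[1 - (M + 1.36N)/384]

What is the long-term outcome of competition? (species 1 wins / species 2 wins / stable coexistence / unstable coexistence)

Compare the nullcline intercepts: K1/α12 = 341/0.392 = 870 > K2 = 384; K2/α21 = 384/1.36 = 282 < K1 = 341.
Since the inequalities point opposite ways, species 1 can invade but species 2 cannot.

species 1 excludes species 2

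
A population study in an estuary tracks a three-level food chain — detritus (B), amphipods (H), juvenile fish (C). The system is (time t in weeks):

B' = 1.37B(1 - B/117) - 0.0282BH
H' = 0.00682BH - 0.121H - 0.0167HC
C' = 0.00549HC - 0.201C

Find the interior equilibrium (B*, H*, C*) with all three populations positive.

From dC/dt = 0: 0.00549H* = 0.201, so H* = 36.6.
From dB/dt = 0: 1.37(1 - B*/117) = 0.0282·36.6, giving B* = 117·(1 - 0.754) = 28.8.
From dH/dt = 0: 0.00682·28.8 - 0.121 = 0.0167C*, so C* = 0.0756/0.0167 = 4.53.

B* ≈ 28.8, H* ≈ 36.6, C* ≈ 4.53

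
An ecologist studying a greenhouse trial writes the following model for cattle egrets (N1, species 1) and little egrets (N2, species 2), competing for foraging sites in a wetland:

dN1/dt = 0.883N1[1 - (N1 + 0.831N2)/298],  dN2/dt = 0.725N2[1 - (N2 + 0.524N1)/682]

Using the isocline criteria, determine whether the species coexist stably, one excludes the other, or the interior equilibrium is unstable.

species 2 excludes species 1

Compare the nullcline intercepts: K1/α12 = 298/0.831 = 359 < K2 = 682; K2/α21 = 682/0.524 = 1300 > K1 = 298.
Since the inequalities point opposite ways, species 2 can invade but species 1 cannot.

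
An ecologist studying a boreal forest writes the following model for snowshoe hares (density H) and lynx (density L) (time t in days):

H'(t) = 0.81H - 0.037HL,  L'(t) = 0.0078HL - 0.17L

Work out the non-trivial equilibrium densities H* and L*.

H* ≈ 21.8, L* ≈ 21.9

Set dL/dt = 0 with L > 0: 0.0078H - 0.17 = 0, so H* = 0.17/0.0078 = 21.8.
Set dH/dt = 0 with H > 0: 0.81 - 0.037L = 0, so L* = 0.81/0.037 = 21.9.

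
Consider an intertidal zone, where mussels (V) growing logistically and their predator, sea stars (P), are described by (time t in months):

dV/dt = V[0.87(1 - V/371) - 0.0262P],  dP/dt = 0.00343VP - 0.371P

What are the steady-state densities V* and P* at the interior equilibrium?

From dP/dt = 0 with P > 0: 0.00343V* = 0.371, so V* = 108.
Substitute into dV/dt = 0: 0.87(1 - 108/371) = 0.0262P*.
The bracket is 0.708, giving P* = 0.616/0.0262 = 23.5.

V* ≈ 108, P* ≈ 23.5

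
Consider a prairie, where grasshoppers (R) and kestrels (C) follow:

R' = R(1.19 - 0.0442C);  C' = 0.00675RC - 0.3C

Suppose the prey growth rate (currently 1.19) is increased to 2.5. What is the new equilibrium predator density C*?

At the interior fixed point, setting dR/dt = 0 with R > 0 fixes C* = (prey growth rate)/(RC coefficient) — independent of the other coefficients.
With the change, C* = 2.5/0.0442 = 56.6; it rises from 26.9.

C* ≈ 56.6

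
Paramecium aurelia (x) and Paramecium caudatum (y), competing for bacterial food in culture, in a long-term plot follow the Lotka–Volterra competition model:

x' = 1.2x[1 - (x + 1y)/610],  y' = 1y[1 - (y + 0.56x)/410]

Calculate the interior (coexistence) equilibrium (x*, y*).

Setting both brackets to zero gives the nullclines x + 1y = 610 and 0.56x + y = 410.
Substituting y = 410 - 0.56x into the first: x(1 - 1·0.56) = 610 - 1·410.
So x* = 200/0.44 = 455, and then y* = 410 - 0.56·455 = 155.

x* ≈ 455, y* ≈ 155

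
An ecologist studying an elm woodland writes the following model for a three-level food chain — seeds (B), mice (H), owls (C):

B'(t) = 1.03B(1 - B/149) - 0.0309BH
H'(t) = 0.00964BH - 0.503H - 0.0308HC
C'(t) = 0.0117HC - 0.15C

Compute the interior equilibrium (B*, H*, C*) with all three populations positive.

From dC/dt = 0: 0.0117H* = 0.15, so H* = 12.8.
From dB/dt = 0: 1.03(1 - B*/149) = 0.0309·12.8, giving B* = 149·(1 - 0.385) = 91.7.
From dH/dt = 0: 0.00964·91.7 - 0.503 = 0.0308C*, so C* = 0.381/0.0308 = 12.4.

B* ≈ 91.7, H* ≈ 12.8, C* ≈ 12.4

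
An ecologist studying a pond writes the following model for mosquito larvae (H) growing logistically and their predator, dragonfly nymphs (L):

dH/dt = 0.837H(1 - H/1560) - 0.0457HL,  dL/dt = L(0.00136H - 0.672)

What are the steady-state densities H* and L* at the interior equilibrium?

H* ≈ 494, L* ≈ 12.5

From dL/dt = 0 with L > 0: 0.00136H* = 0.672, so H* = 494.
Substitute into dH/dt = 0: 0.837(1 - 494/1560) = 0.0457L*.
The bracket is 0.683, giving L* = 0.572/0.0457 = 12.5.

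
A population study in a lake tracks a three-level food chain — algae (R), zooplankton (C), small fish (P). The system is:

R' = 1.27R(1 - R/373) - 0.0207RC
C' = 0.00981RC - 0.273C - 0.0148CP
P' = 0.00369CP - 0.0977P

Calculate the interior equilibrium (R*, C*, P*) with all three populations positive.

R* ≈ 212, C* ≈ 26.5, P* ≈ 122

From dP/dt = 0: 0.00369C* = 0.0977, so C* = 26.5.
From dR/dt = 0: 1.27(1 - R*/373) = 0.0207·26.5, giving R* = 373·(1 - 0.432) = 212.
From dC/dt = 0: 0.00981·212 - 0.273 = 0.0148P*, so P* = 1.81/0.0148 = 122.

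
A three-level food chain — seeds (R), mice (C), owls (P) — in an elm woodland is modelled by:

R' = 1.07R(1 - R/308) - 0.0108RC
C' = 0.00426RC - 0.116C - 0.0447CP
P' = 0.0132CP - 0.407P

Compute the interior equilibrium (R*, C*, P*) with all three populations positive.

From dP/dt = 0: 0.0132C* = 0.407, so C* = 30.8.
From dR/dt = 0: 1.07(1 - R*/308) = 0.0108·30.8, giving R* = 308·(1 - 0.311) = 212.
From dC/dt = 0: 0.00426·212 - 0.116 = 0.0447P*, so P* = 0.788/0.0447 = 17.6.

R* ≈ 212, C* ≈ 30.8, P* ≈ 17.6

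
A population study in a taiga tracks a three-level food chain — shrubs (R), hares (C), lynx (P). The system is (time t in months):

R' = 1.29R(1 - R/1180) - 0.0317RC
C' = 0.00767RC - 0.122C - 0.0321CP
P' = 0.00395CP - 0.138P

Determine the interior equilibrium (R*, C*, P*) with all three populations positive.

R* ≈ 167, C* ≈ 34.9, P* ≈ 36.1

From dP/dt = 0: 0.00395C* = 0.138, so C* = 34.9.
From dR/dt = 0: 1.29(1 - R*/1180) = 0.0317·34.9, giving R* = 1180·(1 - 0.859) = 167.
From dC/dt = 0: 0.00767·167 - 0.122 = 0.0321P*, so P* = 1.16/0.0321 = 36.1.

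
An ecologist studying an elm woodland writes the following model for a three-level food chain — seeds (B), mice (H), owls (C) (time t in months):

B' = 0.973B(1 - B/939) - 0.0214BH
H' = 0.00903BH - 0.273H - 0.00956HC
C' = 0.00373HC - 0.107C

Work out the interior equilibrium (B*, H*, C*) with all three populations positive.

B* ≈ 347, H* ≈ 28.7, C* ≈ 299

From dC/dt = 0: 0.00373H* = 0.107, so H* = 28.7.
From dB/dt = 0: 0.973(1 - B*/939) = 0.0214·28.7, giving B* = 939·(1 - 0.631) = 347.
From dH/dt = 0: 0.00903·347 - 0.273 = 0.00956C*, so C* = 2.86/0.00956 = 299.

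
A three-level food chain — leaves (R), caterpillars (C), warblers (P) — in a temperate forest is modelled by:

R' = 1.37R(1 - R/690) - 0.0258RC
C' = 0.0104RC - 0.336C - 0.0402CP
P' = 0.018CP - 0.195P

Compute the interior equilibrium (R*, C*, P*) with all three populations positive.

From dP/dt = 0: 0.018C* = 0.195, so C* = 10.8.
From dR/dt = 0: 1.37(1 - R*/690) = 0.0258·10.8, giving R* = 690·(1 - 0.204) = 549.
From dC/dt = 0: 0.0104·549 - 0.336 = 0.0402P*, so P* = 5.38/0.0402 = 134.

R* ≈ 549, C* ≈ 10.8, P* ≈ 134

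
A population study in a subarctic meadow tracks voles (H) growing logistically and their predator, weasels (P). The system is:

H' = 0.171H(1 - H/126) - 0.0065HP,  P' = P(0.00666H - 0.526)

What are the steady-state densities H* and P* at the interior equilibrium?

H* ≈ 79, P* ≈ 9.82

From dP/dt = 0 with P > 0: 0.00666H* = 0.526, so H* = 79.
Substitute into dH/dt = 0: 0.171(1 - 79/126) = 0.0065P*.
The bracket is 0.373, giving P* = 0.0638/0.0065 = 9.82.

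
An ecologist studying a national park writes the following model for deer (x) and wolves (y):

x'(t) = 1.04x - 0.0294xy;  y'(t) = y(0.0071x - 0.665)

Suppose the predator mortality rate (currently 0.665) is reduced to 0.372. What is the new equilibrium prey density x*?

x* ≈ 52.4

At the interior fixed point, setting dy/dt = 0 with y > 0 fixes x* = (predator death rate)/(xy coefficient) — independent of the other coefficients.
With the change, x* = 0.372/0.0071 = 52.4; it falls from 93.7.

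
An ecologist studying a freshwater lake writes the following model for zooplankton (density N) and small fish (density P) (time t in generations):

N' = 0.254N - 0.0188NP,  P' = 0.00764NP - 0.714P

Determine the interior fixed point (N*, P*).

Set dP/dt = 0 with P > 0: 0.00764N - 0.714 = 0, so N* = 0.714/0.00764 = 93.5.
Set dN/dt = 0 with N > 0: 0.254 - 0.0188P = 0, so P* = 0.254/0.0188 = 13.5.

N* ≈ 93.5, P* ≈ 13.5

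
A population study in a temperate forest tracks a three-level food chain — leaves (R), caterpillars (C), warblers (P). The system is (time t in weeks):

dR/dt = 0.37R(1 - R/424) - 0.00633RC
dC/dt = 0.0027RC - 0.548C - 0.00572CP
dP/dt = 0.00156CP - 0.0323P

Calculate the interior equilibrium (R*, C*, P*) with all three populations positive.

From dP/dt = 0: 0.00156C* = 0.0323, so C* = 20.7.
From dR/dt = 0: 0.37(1 - R*/424) = 0.00633·20.7, giving R* = 424·(1 - 0.354) = 274.
From dC/dt = 0: 0.0027·274 - 0.548 = 0.00572P*, so P* = 0.191/0.00572 = 33.4.

R* ≈ 274, C* ≈ 20.7, P* ≈ 33.4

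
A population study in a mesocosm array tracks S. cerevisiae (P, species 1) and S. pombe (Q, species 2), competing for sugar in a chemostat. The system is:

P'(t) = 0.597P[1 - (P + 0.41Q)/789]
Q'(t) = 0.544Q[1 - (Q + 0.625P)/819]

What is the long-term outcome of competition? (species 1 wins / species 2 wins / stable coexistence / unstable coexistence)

Compare the nullcline intercepts: K1/α12 = 789/0.41 = 1920 > K2 = 819; K2/α21 = 819/0.625 = 1310 > K1 = 789.
Since both inequalities hold, each species can invade when rare, so the interior equilibrium is stable.

stable coexistence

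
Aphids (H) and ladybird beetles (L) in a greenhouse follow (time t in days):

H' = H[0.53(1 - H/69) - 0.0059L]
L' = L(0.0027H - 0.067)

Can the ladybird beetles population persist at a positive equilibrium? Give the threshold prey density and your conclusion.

The predator equation gives dL/dt > 0 only when H > 0.067/0.0027 = 24.8.
Without the predator, H → K = 69. Since 69 > 24.8, the predator can invade and persist.

Threshold H = 24.8; K > 24.8, so yes, the predator persists.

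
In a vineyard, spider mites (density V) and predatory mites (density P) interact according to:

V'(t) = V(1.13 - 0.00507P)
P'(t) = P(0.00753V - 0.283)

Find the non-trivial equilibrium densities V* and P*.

Set dP/dt = 0 with P > 0: 0.00753V - 0.283 = 0, so V* = 0.283/0.00753 = 37.6.
Set dV/dt = 0 with V > 0: 1.13 - 0.00507P = 0, so P* = 1.13/0.00507 = 223.

V* ≈ 37.6, P* ≈ 223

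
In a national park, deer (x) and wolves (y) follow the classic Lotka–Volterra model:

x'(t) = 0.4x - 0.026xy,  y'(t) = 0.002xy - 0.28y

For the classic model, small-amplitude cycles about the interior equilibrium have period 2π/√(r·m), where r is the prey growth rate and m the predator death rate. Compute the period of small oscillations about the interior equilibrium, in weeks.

Here r = 0.4 and m = 0.28, so r·m = 0.112.
ω = √0.112 = 0.335 per week, hence T = 2π/ω ≈ 18.8 weeks.

T ≈ 18.8 weeks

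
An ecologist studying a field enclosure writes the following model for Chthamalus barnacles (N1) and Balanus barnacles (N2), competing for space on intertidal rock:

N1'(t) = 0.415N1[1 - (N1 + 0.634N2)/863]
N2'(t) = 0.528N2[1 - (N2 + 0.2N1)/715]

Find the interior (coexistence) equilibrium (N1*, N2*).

N1* ≈ 469, N2* ≈ 621

Setting both brackets to zero gives the nullclines N1 + 0.634N2 = 863 and 0.2N1 + N2 = 715.
Substituting N2 = 715 - 0.2N1 into the first: N1(1 - 0.634·0.2) = 863 - 0.634·715.
So N1* = 410/0.873 = 469, and then N2* = 715 - 0.2·469 = 621.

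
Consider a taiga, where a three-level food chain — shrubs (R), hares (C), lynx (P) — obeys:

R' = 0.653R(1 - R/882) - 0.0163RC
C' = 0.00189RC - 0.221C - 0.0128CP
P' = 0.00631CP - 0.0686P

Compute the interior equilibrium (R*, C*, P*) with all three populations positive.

From dP/dt = 0: 0.00631C* = 0.0686, so C* = 10.9.
From dR/dt = 0: 0.653(1 - R*/882) = 0.0163·10.9, giving R* = 882·(1 - 0.271) = 643.
From dC/dt = 0: 0.00189·643 - 0.221 = 0.0128P*, so P* = 0.994/0.0128 = 77.6.

R* ≈ 643, C* ≈ 10.9, P* ≈ 77.6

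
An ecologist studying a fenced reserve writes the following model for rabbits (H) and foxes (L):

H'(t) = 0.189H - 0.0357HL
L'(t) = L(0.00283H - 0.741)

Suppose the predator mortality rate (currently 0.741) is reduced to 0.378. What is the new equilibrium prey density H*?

At the interior fixed point, setting dL/dt = 0 with L > 0 fixes H* = (predator death rate)/(HL coefficient) — independent of the other coefficients.
With the change, H* = 0.378/0.00283 = 134; it falls from 262.

H* ≈ 134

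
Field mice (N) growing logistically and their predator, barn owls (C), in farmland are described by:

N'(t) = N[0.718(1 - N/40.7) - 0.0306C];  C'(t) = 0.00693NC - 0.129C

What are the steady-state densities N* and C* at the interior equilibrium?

N* ≈ 18.6, C* ≈ 12.7

From dC/dt = 0 with C > 0: 0.00693N* = 0.129, so N* = 18.6.
Substitute into dN/dt = 0: 0.718(1 - 18.6/40.7) = 0.0306C*.
The bracket is 0.543, giving C* = 0.39/0.0306 = 12.7.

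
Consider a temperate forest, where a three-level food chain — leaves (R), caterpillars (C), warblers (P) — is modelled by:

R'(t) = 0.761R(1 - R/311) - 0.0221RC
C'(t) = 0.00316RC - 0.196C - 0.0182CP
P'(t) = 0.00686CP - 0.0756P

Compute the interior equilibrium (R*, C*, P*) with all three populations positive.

From dP/dt = 0: 0.00686C* = 0.0756, so C* = 11.
From dR/dt = 0: 0.761(1 - R*/311) = 0.0221·11, giving R* = 311·(1 - 0.32) = 211.
From dC/dt = 0: 0.00316·211 - 0.196 = 0.0182P*, so P* = 0.472/0.0182 = 25.9.

R* ≈ 211, C* ≈ 11, P* ≈ 25.9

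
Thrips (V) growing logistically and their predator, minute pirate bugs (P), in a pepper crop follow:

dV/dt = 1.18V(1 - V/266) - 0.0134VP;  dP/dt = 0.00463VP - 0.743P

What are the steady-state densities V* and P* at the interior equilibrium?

From dP/dt = 0 with P > 0: 0.00463V* = 0.743, so V* = 160.
Substitute into dV/dt = 0: 1.18(1 - 160/266) = 0.0134P*.
The bracket is 0.397, giving P* = 0.468/0.0134 = 34.9.

V* ≈ 160, P* ≈ 34.9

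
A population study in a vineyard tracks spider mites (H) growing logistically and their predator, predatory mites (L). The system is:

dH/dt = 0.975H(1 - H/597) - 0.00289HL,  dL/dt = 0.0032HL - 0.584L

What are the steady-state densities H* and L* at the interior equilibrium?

H* ≈ 182, L* ≈ 234

From dL/dt = 0 with L > 0: 0.0032H* = 0.584, so H* = 182.
Substitute into dH/dt = 0: 0.975(1 - 182/597) = 0.00289L*.
The bracket is 0.694, giving L* = 0.677/0.00289 = 234.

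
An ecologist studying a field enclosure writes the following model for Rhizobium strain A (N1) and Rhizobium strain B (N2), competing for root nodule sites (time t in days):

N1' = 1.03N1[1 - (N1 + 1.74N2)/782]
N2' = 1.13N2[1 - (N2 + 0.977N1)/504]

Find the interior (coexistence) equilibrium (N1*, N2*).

N1* ≈ 136, N2* ≈ 371

Setting both brackets to zero gives the nullclines N1 + 1.74N2 = 782 and 0.977N1 + N2 = 504.
Substituting N2 = 504 - 0.977N1 into the first: N1(1 - 1.74·0.977) = 782 - 1.74·504.
So N1* = -95/-0.7 = 136, and then N2* = 504 - 0.977·136 = 371.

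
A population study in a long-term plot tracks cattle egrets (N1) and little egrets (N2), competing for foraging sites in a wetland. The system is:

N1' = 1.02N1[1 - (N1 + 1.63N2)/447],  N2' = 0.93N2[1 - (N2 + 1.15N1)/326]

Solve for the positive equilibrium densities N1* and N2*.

Setting both brackets to zero gives the nullclines N1 + 1.63N2 = 447 and 1.15N1 + N2 = 326.
Substituting N2 = 326 - 1.15N1 into the first: N1(1 - 1.63·1.15) = 447 - 1.63·326.
So N1* = -84.4/-0.874 = 96.5, and then N2* = 326 - 1.15·96.5 = 215.

N1* ≈ 96.5, N2* ≈ 215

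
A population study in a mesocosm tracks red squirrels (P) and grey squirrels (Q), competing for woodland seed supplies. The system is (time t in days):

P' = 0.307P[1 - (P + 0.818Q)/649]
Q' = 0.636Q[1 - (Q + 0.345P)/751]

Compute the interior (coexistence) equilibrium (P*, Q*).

Setting both brackets to zero gives the nullclines P + 0.818Q = 649 and 0.345P + Q = 751.
Substituting Q = 751 - 0.345P into the first: P(1 - 0.818·0.345) = 649 - 0.818·751.
So P* = 34.7/0.718 = 48.3, and then Q* = 751 - 0.345·48.3 = 734.

P* ≈ 48.3, Q* ≈ 734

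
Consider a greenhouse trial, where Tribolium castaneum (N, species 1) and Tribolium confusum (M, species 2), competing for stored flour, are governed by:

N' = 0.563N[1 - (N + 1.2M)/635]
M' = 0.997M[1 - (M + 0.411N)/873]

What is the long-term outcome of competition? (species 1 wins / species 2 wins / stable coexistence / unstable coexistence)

Compare the nullcline intercepts: K1/α12 = 635/1.2 = 529 < K2 = 873; K2/α21 = 873/0.411 = 2120 > K1 = 635.
Since the inequalities point opposite ways, species 2 can invade but species 1 cannot.

species 2 excludes species 1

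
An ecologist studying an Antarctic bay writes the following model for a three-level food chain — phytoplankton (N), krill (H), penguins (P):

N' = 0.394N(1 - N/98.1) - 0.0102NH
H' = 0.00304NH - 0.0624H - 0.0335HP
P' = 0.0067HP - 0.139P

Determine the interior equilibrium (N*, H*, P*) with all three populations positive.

From dP/dt = 0: 0.0067H* = 0.139, so H* = 20.7.
From dN/dt = 0: 0.394(1 - N*/98.1) = 0.0102·20.7, giving N* = 98.1·(1 - 0.537) = 45.4.
From dH/dt = 0: 0.00304·45.4 - 0.0624 = 0.0335P*, so P* = 0.0757/0.0335 = 2.26.

N* ≈ 45.4, H* ≈ 20.7, P* ≈ 2.26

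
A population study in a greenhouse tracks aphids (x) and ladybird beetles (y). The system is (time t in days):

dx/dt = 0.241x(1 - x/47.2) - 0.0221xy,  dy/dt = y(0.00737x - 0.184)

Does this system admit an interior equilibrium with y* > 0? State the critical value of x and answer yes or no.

The predator equation gives dy/dt > 0 only when x > 0.184/0.00737 = 25.
Without the predator, x → K = 47.2. Since 47.2 > 25, the predator can invade and persist.

Threshold x = 25; K > 25, so yes, the predator persists.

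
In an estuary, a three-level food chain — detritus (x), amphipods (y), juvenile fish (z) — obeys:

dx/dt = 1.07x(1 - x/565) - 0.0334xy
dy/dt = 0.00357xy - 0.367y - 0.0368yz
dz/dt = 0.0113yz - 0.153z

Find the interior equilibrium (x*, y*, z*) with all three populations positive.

From dz/dt = 0: 0.0113y* = 0.153, so y* = 13.5.
From dx/dt = 0: 1.07(1 - x*/565) = 0.0334·13.5, giving x* = 565·(1 - 0.423) = 326.
From dy/dt = 0: 0.00357·326 - 0.367 = 0.0368z*, so z* = 0.798/0.0368 = 21.7.

x* ≈ 326, y* ≈ 13.5, z* ≈ 21.7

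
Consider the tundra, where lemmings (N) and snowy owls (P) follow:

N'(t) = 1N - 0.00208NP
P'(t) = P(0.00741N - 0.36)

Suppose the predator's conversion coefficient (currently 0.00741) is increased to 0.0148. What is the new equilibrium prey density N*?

N* ≈ 24.3

At the interior fixed point, setting dP/dt = 0 with P > 0 fixes N* = (predator death rate)/(NP coefficient) — independent of the other coefficients.
With the change, N* = 0.36/0.0148 = 24.3; it falls from 48.6.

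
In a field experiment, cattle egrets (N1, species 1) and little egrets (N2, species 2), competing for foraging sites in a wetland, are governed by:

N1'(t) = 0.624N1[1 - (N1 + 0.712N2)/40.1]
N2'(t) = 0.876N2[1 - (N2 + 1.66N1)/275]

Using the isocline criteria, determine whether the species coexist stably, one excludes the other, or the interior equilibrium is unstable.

Compare the nullcline intercepts: K1/α12 = 40.1/0.712 = 56.3 < K2 = 275; K2/α21 = 275/1.66 = 166 > K1 = 40.1.
Since the inequalities point opposite ways, species 2 can invade but species 1 cannot.

species 2 excludes species 1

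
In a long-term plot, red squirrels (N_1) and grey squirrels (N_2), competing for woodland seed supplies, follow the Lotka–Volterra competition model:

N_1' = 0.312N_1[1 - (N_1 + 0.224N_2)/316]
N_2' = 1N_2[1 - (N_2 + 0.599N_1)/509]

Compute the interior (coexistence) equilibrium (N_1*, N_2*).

N_1* ≈ 233, N_2* ≈ 369

Setting both brackets to zero gives the nullclines N_1 + 0.224N_2 = 316 and 0.599N_1 + N_2 = 509.
Substituting N_2 = 509 - 0.599N_1 into the first: N_1(1 - 0.224·0.599) = 316 - 0.224·509.
So N_1* = 202/0.866 = 233, and then N_2* = 509 - 0.599·233 = 369.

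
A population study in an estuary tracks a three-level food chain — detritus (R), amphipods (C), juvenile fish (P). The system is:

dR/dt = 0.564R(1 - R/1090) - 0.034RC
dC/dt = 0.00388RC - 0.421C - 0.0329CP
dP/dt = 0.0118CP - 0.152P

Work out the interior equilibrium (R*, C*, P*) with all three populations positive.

R* ≈ 244, C* ≈ 12.9, P* ≈ 15.9

From dP/dt = 0: 0.0118C* = 0.152, so C* = 12.9.
From dR/dt = 0: 0.564(1 - R*/1090) = 0.034·12.9, giving R* = 1090·(1 - 0.777) = 244.
From dC/dt = 0: 0.00388·244 - 0.421 = 0.0329P*, so P* = 0.524/0.0329 = 15.9.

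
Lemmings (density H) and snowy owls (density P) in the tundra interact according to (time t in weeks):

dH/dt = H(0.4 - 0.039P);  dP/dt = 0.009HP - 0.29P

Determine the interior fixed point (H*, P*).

Set dP/dt = 0 with P > 0: 0.009H - 0.29 = 0, so H* = 0.29/0.009 = 32.2.
Set dH/dt = 0 with H > 0: 0.4 - 0.039P = 0, so P* = 0.4/0.039 = 10.3.

H* ≈ 32.2, P* ≈ 10.3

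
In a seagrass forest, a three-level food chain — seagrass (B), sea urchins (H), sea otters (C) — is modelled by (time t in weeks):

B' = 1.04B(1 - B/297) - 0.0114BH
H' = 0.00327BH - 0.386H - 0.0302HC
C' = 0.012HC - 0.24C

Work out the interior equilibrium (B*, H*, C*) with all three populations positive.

B* ≈ 232, H* ≈ 20, C* ≈ 12.3

From dC/dt = 0: 0.012H* = 0.24, so H* = 20.
From dB/dt = 0: 1.04(1 - B*/297) = 0.0114·20, giving B* = 297·(1 - 0.219) = 232.
From dH/dt = 0: 0.00327·232 - 0.386 = 0.0302C*, so C* = 0.372/0.0302 = 12.3.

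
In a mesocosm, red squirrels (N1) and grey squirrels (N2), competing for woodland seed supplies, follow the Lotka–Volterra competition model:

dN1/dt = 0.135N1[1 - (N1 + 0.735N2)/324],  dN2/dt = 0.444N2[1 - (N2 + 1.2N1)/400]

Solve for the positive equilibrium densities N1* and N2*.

N1* ≈ 254, N2* ≈ 94.9

Setting both brackets to zero gives the nullclines N1 + 0.735N2 = 324 and 1.2N1 + N2 = 400.
Substituting N2 = 400 - 1.2N1 into the first: N1(1 - 0.735·1.2) = 324 - 0.735·400.
So N1* = 30/0.118 = 254, and then N2* = 400 - 1.2·254 = 94.9.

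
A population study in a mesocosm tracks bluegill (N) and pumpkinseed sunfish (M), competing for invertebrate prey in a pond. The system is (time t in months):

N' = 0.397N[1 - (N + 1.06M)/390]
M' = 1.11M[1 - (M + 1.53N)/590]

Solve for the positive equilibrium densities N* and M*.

Setting both brackets to zero gives the nullclines N + 1.06M = 390 and 1.53N + M = 590.
Substituting M = 590 - 1.53N into the first: N(1 - 1.06·1.53) = 390 - 1.06·590.
So N* = -235/-0.622 = 379, and then M* = 590 - 1.53·379 = 10.8.

N* ≈ 379, M* ≈ 10.8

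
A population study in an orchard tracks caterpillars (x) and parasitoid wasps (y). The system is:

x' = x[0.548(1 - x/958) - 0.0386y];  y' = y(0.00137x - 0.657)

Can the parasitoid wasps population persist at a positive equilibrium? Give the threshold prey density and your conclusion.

Threshold x = 480; K > 480, so yes, the predator persists.

The predator equation gives dy/dt > 0 only when x > 0.657/0.00137 = 480.
Without the predator, x → K = 958. Since 958 > 480, the predator can invade and persist.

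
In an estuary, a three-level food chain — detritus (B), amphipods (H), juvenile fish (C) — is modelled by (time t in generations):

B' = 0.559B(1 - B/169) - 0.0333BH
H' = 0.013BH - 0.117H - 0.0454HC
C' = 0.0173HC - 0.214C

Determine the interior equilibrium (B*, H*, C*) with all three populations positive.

From dC/dt = 0: 0.0173H* = 0.214, so H* = 12.4.
From dB/dt = 0: 0.559(1 - B*/169) = 0.0333·12.4, giving B* = 169·(1 - 0.737) = 44.5.
From dH/dt = 0: 0.013·44.5 - 0.117 = 0.0454C*, so C* = 0.461/0.0454 = 10.2.

B* ≈ 44.5, H* ≈ 12.4, C* ≈ 10.2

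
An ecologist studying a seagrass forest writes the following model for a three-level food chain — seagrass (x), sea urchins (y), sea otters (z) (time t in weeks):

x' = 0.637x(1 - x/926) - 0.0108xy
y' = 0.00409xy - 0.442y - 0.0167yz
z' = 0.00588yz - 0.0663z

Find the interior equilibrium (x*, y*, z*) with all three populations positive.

From dz/dt = 0: 0.00588y* = 0.0663, so y* = 11.3.
From dx/dt = 0: 0.637(1 - x*/926) = 0.0108·11.3, giving x* = 926·(1 - 0.191) = 749.
From dy/dt = 0: 0.00409·749 - 0.442 = 0.0167z*, so z* = 2.62/0.0167 = 157.

x* ≈ 749, y* ≈ 11.3, z* ≈ 157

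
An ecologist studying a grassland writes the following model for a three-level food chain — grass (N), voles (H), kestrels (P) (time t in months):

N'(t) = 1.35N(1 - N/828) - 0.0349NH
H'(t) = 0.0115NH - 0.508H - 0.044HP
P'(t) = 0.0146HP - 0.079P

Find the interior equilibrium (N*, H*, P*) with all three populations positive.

N* ≈ 712, H* ≈ 5.41, P* ≈ 175

From dP/dt = 0: 0.0146H* = 0.079, so H* = 5.41.
From dN/dt = 0: 1.35(1 - N*/828) = 0.0349·5.41, giving N* = 828·(1 - 0.14) = 712.
From dH/dt = 0: 0.0115·712 - 0.508 = 0.044P*, so P* = 7.68/0.044 = 175.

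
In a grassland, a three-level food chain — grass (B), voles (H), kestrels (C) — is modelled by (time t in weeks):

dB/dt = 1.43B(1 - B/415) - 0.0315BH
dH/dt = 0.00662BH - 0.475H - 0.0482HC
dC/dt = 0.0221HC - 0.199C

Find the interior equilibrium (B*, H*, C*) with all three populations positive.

B* ≈ 333, H* ≈ 9, C* ≈ 35.8

From dC/dt = 0: 0.0221H* = 0.199, so H* = 9.
From dB/dt = 0: 1.43(1 - B*/415) = 0.0315·9, giving B* = 415·(1 - 0.198) = 333.
From dH/dt = 0: 0.00662·333 - 0.475 = 0.0482C*, so C* = 1.73/0.0482 = 35.8.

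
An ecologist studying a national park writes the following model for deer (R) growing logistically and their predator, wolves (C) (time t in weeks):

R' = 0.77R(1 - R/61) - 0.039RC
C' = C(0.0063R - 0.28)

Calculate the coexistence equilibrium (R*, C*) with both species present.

From dC/dt = 0 with C > 0: 0.0063R* = 0.28, so R* = 44.4.
Substitute into dR/dt = 0: 0.77(1 - 44.4/61) = 0.039C*.
The bracket is 0.271, giving C* = 0.209/0.039 = 5.36.

R* ≈ 44.4, C* ≈ 5.36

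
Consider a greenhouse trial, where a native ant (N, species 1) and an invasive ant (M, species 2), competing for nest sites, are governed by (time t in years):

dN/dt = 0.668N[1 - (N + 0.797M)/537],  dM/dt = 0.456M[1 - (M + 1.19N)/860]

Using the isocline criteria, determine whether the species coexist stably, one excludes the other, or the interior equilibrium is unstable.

Compare the nullcline intercepts: K1/α12 = 537/0.797 = 674 < K2 = 860; K2/α21 = 860/1.19 = 723 > K1 = 537.
Since the inequalities point opposite ways, species 2 can invade but species 1 cannot.

species 2 excludes species 1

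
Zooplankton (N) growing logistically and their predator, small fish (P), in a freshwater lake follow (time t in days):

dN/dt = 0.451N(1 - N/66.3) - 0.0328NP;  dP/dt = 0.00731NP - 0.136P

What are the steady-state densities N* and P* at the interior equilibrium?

N* ≈ 18.6, P* ≈ 9.89

From dP/dt = 0 with P > 0: 0.00731N* = 0.136, so N* = 18.6.
Substitute into dN/dt = 0: 0.451(1 - 18.6/66.3) = 0.0328P*.
The bracket is 0.719, giving P* = 0.324/0.0328 = 9.89.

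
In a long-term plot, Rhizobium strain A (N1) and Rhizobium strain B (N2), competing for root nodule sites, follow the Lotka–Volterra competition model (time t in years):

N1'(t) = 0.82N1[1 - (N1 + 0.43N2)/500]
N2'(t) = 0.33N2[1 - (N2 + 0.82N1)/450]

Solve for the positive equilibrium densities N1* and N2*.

Setting both brackets to zero gives the nullclines N1 + 0.43N2 = 500 and 0.82N1 + N2 = 450.
Substituting N2 = 450 - 0.82N1 into the first: N1(1 - 0.43·0.82) = 500 - 0.43·450.
So N1* = 306/0.647 = 473, and then N2* = 450 - 0.82·473 = 61.8.

N1* ≈ 473, N2* ≈ 61.8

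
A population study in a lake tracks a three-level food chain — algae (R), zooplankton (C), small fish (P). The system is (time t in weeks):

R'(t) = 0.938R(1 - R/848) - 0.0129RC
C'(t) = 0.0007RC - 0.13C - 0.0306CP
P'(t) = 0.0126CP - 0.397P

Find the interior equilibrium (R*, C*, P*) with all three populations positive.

R* ≈ 481, C* ≈ 31.5, P* ≈ 6.74

From dP/dt = 0: 0.0126C* = 0.397, so C* = 31.5.
From dR/dt = 0: 0.938(1 - R*/848) = 0.0129·31.5, giving R* = 848·(1 - 0.433) = 481.
From dC/dt = 0: 0.0007·481 - 0.13 = 0.0306P*, so P* = 0.206/0.0306 = 6.74.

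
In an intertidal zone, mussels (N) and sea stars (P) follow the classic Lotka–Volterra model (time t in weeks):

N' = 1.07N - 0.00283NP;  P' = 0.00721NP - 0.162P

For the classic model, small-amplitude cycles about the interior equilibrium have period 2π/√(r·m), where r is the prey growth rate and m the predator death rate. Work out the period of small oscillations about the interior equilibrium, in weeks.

Here r = 1.07 and m = 0.162, so r·m = 0.173.
ω = √0.173 = 0.416 per week, hence T = 2π/ω ≈ 15.1 weeks.

T ≈ 15.1 weeks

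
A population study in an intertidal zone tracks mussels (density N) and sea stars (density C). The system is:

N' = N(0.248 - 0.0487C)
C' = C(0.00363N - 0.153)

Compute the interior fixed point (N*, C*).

Set dC/dt = 0 with C > 0: 0.00363N - 0.153 = 0, so N* = 0.153/0.00363 = 42.1.
Set dN/dt = 0 with N > 0: 0.248 - 0.0487C = 0, so C* = 0.248/0.0487 = 5.09.

N* ≈ 42.1, C* ≈ 5.09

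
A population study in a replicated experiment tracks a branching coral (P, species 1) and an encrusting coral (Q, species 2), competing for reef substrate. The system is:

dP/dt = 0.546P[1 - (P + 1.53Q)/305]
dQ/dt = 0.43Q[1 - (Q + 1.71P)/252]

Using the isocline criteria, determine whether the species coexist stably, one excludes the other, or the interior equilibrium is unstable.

Compare the nullcline intercepts: K1/α12 = 305/1.53 = 199 < K2 = 252; K2/α21 = 252/1.71 = 147 < K1 = 305.
Since both are reversed, neither can invade when rare; the interior point is a saddle.

unstable coexistence (outcome depends on initial conditions)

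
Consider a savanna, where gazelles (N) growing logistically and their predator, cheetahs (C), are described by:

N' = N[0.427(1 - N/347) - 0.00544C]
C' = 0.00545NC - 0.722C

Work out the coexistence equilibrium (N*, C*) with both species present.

From dC/dt = 0 with C > 0: 0.00545N* = 0.722, so N* = 132.
Substitute into dN/dt = 0: 0.427(1 - 132/347) = 0.00544C*.
The bracket is 0.618, giving C* = 0.264/0.00544 = 48.5.

N* ≈ 132, C* ≈ 48.5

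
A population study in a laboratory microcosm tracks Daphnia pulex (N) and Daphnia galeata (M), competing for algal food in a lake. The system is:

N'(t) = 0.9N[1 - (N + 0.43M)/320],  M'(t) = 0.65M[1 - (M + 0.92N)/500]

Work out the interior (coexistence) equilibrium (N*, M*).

N* ≈ 174, M* ≈ 340

Setting both brackets to zero gives the nullclines N + 0.43M = 320 and 0.92N + M = 500.
Substituting M = 500 - 0.92N into the first: N(1 - 0.43·0.92) = 320 - 0.43·500.
So N* = 105/0.604 = 174, and then M* = 500 - 0.92·174 = 340.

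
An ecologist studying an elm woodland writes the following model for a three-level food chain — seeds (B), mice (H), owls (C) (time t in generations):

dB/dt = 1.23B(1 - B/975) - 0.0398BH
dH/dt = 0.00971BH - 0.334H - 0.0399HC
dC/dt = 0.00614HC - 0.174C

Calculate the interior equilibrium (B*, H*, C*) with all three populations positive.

From dC/dt = 0: 0.00614H* = 0.174, so H* = 28.3.
From dB/dt = 0: 1.23(1 - B*/975) = 0.0398·28.3, giving B* = 975·(1 - 0.917) = 80.9.
From dH/dt = 0: 0.00971·80.9 - 0.334 = 0.0399C*, so C* = 0.452/0.0399 = 11.3.

B* ≈ 80.9, H* ≈ 28.3, C* ≈ 11.3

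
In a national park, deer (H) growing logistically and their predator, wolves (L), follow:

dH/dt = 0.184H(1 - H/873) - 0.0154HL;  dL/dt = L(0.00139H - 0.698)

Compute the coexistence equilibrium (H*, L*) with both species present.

H* ≈ 502, L* ≈ 5.08

From dL/dt = 0 with L > 0: 0.00139H* = 0.698, so H* = 502.
Substitute into dH/dt = 0: 0.184(1 - 502/873) = 0.0154L*.
The bracket is 0.425, giving L* = 0.0782/0.0154 = 5.08.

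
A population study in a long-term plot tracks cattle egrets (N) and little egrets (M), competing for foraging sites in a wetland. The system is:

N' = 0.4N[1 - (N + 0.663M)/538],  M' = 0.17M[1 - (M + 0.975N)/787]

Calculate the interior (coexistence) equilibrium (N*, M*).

N* ≈ 45.9, M* ≈ 742

Setting both brackets to zero gives the nullclines N + 0.663M = 538 and 0.975N + M = 787.
Substituting M = 787 - 0.975N into the first: N(1 - 0.663·0.975) = 538 - 0.663·787.
So N* = 16.2/0.354 = 45.9, and then M* = 787 - 0.975·45.9 = 742.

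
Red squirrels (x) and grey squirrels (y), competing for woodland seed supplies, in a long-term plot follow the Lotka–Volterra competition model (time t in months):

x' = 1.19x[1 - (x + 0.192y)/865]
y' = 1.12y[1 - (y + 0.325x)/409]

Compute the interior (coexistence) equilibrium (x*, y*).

Setting both brackets to zero gives the nullclines x + 0.192y = 865 and 0.325x + y = 409.
Substituting y = 409 - 0.325x into the first: x(1 - 0.192·0.325) = 865 - 0.192·409.
So x* = 786/0.938 = 839, and then y* = 409 - 0.325·839 = 136.

x* ≈ 839, y* ≈ 136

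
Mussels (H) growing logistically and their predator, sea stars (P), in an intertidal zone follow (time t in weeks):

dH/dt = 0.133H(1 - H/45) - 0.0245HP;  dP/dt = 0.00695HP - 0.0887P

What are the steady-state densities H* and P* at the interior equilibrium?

H* ≈ 12.8, P* ≈ 3.89

From dP/dt = 0 with P > 0: 0.00695H* = 0.0887, so H* = 12.8.
Substitute into dH/dt = 0: 0.133(1 - 12.8/45) = 0.0245P*.
The bracket is 0.716, giving P* = 0.0953/0.0245 = 3.89.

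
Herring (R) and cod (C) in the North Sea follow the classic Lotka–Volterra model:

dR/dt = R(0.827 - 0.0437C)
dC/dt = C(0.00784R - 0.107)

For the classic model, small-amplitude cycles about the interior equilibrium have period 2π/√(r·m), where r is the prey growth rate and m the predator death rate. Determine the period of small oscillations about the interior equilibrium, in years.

T ≈ 21.1 years

Here r = 0.827 and m = 0.107, so r·m = 0.0885.
ω = √0.0885 = 0.297 per year, hence T = 2π/ω ≈ 21.1 years.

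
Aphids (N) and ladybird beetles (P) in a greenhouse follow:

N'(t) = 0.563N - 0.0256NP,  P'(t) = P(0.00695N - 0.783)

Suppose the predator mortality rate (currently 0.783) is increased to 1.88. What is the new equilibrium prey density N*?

At the interior fixed point, setting dP/dt = 0 with P > 0 fixes N* = (predator death rate)/(NP coefficient) — independent of the other coefficients.
With the change, N* = 1.88/0.00695 = 271; it rises from 113.

N* ≈ 271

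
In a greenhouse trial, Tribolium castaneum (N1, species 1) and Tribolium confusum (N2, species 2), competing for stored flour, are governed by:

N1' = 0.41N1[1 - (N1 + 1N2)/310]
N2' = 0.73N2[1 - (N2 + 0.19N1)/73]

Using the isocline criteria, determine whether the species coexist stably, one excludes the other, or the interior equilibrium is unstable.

Compare the nullcline intercepts: K1/α12 = 310/1 = 310 > K2 = 73; K2/α21 = 73/0.19 = 384 > K1 = 310.
Since both inequalities hold, each species can invade when rare, so the interior equilibrium is stable.

stable coexistence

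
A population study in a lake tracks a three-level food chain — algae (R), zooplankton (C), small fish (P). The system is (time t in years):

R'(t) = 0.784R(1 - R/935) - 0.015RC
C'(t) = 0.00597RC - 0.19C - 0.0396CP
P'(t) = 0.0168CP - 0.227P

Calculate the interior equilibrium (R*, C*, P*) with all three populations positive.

R* ≈ 693, C* ≈ 13.5, P* ≈ 99.7

From dP/dt = 0: 0.0168C* = 0.227, so C* = 13.5.
From dR/dt = 0: 0.784(1 - R*/935) = 0.015·13.5, giving R* = 935·(1 - 0.259) = 693.
From dC/dt = 0: 0.00597·693 - 0.19 = 0.0396P*, so P* = 3.95/0.0396 = 99.7.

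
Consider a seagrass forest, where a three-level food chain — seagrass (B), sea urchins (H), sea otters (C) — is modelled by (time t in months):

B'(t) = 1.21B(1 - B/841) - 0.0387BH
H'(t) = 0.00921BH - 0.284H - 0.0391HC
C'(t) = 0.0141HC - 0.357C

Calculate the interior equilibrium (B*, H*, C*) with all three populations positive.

From dC/dt = 0: 0.0141H* = 0.357, so H* = 25.3.
From dB/dt = 0: 1.21(1 - B*/841) = 0.0387·25.3, giving B* = 841·(1 - 0.81) = 160.
From dH/dt = 0: 0.00921·160 - 0.284 = 0.0391C*, so C* = 1.19/0.0391 = 30.4.

B* ≈ 160, H* ≈ 25.3, C* ≈ 30.4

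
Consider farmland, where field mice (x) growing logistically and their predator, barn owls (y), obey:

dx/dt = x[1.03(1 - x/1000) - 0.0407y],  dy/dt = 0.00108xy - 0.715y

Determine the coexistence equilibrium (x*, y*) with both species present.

x* ≈ 662, y* ≈ 8.55

From dy/dt = 0 with y > 0: 0.00108x* = 0.715, so x* = 662.
Substitute into dx/dt = 0: 1.03(1 - 662/1000) = 0.0407y*.
The bracket is 0.338, giving y* = 0.348/0.0407 = 8.55.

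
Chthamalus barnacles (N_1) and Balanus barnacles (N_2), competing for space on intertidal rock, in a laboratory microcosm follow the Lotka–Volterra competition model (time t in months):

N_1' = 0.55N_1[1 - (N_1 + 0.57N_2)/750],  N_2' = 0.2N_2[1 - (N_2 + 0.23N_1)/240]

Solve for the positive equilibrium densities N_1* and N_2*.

N_1* ≈ 706, N_2* ≈ 77.7

Setting both brackets to zero gives the nullclines N_1 + 0.57N_2 = 750 and 0.23N_1 + N_2 = 240.
Substituting N_2 = 240 - 0.23N_1 into the first: N_1(1 - 0.57·0.23) = 750 - 0.57·240.
So N_1* = 613/0.869 = 706, and then N_2* = 240 - 0.23·706 = 77.7.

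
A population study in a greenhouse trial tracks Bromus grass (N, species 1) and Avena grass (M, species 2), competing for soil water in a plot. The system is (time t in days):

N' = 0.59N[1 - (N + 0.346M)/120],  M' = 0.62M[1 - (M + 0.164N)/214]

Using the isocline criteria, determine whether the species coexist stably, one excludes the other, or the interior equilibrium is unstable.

Compare the nullcline intercepts: K1/α12 = 120/0.346 = 347 > K2 = 214; K2/α21 = 214/0.164 = 1300 > K1 = 120.
Since both inequalities hold, each species can invade when rare, so the interior equilibrium is stable.

stable coexistence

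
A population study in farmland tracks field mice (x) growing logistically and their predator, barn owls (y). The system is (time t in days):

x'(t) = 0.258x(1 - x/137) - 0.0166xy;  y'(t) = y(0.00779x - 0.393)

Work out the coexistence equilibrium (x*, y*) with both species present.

From dy/dt = 0 with y > 0: 0.00779x* = 0.393, so x* = 50.4.
Substitute into dx/dt = 0: 0.258(1 - 50.4/137) = 0.0166y*.
The bracket is 0.632, giving y* = 0.163/0.0166 = 9.82.

x* ≈ 50.4, y* ≈ 9.82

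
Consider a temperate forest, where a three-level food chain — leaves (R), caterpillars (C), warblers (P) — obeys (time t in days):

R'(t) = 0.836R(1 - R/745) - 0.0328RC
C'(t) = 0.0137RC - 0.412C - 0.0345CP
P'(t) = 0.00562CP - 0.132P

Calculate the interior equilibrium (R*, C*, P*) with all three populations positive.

R* ≈ 58.5, C* ≈ 23.5, P* ≈ 11.3

From dP/dt = 0: 0.00562C* = 0.132, so C* = 23.5.
From dR/dt = 0: 0.836(1 - R*/745) = 0.0328·23.5, giving R* = 745·(1 - 0.922) = 58.5.
From dC/dt = 0: 0.0137·58.5 - 0.412 = 0.0345P*, so P* = 0.389/0.0345 = 11.3.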